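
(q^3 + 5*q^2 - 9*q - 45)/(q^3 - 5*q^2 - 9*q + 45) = (q + 5)/(q - 5)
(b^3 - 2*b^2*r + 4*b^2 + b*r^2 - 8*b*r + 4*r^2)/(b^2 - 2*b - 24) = (b^2 - 2*b*r + r^2)/(b - 6)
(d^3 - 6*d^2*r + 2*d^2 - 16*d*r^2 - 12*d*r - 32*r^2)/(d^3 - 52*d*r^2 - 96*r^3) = (d + 2)/(d + 6*r)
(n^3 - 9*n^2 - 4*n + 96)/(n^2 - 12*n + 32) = n + 3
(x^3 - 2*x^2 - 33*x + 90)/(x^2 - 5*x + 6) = (x^2 + x - 30)/(x - 2)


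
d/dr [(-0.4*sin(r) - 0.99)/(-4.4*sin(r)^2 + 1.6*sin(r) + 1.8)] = (-1.76*sin(r)^2 - 8.712*sin(r) + 0.864)*cos(r)/(19.36*sin(r)^4 - 14.08*sin(r)^3 - 13.28*sin(r)^2 + 5.76*sin(r) + 3.24)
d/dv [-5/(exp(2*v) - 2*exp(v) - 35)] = 10*(exp(v) - 1)*exp(v)/(-exp(2*v) + 2*exp(v) + 35)^2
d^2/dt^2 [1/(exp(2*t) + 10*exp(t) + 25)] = (4*exp(t) - 10)*exp(t)/(exp(4*t) + 20*exp(3*t) + 150*exp(2*t) + 500*exp(t) + 625)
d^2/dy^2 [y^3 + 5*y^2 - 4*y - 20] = 6*y + 10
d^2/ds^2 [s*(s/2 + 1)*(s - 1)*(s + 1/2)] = 6*s^2 + 9*s/2 - 3/2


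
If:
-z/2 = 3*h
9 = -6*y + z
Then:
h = -z/6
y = z/6 - 3/2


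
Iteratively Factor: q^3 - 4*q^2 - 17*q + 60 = (q + 4)*(q^2 - 8*q + 15) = (q - 3)*(q + 4)*(q - 5)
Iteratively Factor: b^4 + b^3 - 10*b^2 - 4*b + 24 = (b - 2)*(b^3 + 3*b^2 - 4*b - 12) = (b - 2)*(b + 3)*(b^2 - 4) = (b - 2)*(b + 2)*(b + 3)*(b - 2)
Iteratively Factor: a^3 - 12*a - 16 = (a + 2)*(a^2 - 2*a - 8) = (a - 4)*(a + 2)*(a + 2)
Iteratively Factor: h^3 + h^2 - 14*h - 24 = (h - 4)*(h^2 + 5*h + 6) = (h - 4)*(h + 3)*(h + 2)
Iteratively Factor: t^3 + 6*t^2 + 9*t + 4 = (t + 1)*(t^2 + 5*t + 4) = (t + 1)^2*(t + 4)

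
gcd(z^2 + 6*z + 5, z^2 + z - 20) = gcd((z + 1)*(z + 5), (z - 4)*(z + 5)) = z + 5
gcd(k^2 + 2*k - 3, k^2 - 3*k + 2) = k - 1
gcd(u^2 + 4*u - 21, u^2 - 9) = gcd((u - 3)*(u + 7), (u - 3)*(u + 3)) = u - 3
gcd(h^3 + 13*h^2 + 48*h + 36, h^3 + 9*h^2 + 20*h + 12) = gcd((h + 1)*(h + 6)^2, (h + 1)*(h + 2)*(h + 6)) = h^2 + 7*h + 6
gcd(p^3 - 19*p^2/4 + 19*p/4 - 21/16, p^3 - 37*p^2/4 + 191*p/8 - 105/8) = p^2 - 17*p/4 + 21/8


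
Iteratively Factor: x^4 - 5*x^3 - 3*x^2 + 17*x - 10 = (x - 1)*(x^3 - 4*x^2 - 7*x + 10) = (x - 5)*(x - 1)*(x^2 + x - 2) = (x - 5)*(x - 1)^2*(x + 2)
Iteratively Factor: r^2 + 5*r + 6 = (r + 3)*(r + 2)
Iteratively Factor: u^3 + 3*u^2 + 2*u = (u)*(u^2 + 3*u + 2) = u*(u + 2)*(u + 1)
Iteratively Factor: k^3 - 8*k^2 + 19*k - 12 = (k - 4)*(k^2 - 4*k + 3) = (k - 4)*(k - 1)*(k - 3)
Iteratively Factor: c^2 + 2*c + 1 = (c + 1)*(c + 1)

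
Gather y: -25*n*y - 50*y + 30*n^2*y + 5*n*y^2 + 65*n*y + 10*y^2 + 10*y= y^2*(5*n + 10) + y*(30*n^2 + 40*n - 40)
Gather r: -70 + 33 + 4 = -33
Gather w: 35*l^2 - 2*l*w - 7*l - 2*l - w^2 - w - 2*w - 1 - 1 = 35*l^2 - 9*l - w^2 + w*(-2*l - 3) - 2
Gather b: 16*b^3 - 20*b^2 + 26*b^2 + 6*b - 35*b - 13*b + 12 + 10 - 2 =16*b^3 + 6*b^2 - 42*b + 20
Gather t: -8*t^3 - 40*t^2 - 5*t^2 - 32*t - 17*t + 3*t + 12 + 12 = -8*t^3 - 45*t^2 - 46*t + 24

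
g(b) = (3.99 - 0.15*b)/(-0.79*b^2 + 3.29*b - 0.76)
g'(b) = (3.99 - 0.15*b)*(1.58*b - 3.29)/(-0.79*b^2 + 3.29*b - 0.76)^2 - 0.15/(-0.79*b^2 + 3.29*b - 0.76) = (-0.1185*b^2 + 6.3042*b - 13.0131)/(0.6241*b^4 - 5.1982*b^3 + 12.0249*b^2 - 5.0008*b + 0.5776)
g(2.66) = 1.50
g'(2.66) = 0.51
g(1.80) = 1.43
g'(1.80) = -0.30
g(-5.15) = -0.12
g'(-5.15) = -0.03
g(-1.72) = -0.49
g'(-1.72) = -0.32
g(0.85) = 2.64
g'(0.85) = -3.60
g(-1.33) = -0.64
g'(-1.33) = -0.51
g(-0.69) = -1.20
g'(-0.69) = -1.50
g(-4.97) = -0.13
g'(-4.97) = -0.04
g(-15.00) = -0.03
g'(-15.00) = -0.00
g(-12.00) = -0.04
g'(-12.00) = -0.00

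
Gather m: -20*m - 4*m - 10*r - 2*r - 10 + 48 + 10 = -24*m - 12*r + 48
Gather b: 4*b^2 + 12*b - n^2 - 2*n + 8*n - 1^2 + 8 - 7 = 4*b^2 + 12*b - n^2 + 6*n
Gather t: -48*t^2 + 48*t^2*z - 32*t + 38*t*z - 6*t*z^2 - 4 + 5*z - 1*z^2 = t^2*(48*z - 48) + t*(-6*z^2 + 38*z - 32) - z^2 + 5*z - 4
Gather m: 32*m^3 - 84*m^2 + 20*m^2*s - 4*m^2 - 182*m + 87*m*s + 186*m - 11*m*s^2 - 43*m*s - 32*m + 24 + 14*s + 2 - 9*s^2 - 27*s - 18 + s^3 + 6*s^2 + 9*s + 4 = 32*m^3 + m^2*(20*s - 88) + m*(-11*s^2 + 44*s - 28) + s^3 - 3*s^2 - 4*s + 12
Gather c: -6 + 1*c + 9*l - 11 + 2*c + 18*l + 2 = 3*c + 27*l - 15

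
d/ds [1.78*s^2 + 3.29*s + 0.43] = 3.56*s + 3.29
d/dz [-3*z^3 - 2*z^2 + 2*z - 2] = -9*z^2 - 4*z + 2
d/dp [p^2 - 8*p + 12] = 2*p - 8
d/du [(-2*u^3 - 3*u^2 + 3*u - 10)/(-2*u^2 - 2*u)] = (u^4 + 2*u^3 + 3*u^2 - 10*u - 5)/(u^2*(u^2 + 2*u + 1))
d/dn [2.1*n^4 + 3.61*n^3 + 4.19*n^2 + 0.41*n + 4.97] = 8.4*n^3 + 10.83*n^2 + 8.38*n + 0.41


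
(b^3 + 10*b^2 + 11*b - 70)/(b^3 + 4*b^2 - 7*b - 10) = (b + 7)/(b + 1)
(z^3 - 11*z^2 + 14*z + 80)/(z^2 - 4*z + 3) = (z^3 - 11*z^2 + 14*z + 80)/(z^2 - 4*z + 3)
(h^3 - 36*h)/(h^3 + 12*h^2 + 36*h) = (h - 6)/(h + 6)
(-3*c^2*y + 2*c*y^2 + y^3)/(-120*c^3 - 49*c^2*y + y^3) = y*(-c + y)/(-40*c^2 - 3*c*y + y^2)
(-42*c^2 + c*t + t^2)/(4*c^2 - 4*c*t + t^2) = (-42*c^2 + c*t + t^2)/(4*c^2 - 4*c*t + t^2)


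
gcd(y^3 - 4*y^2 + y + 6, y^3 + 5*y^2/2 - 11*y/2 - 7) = y^2 - y - 2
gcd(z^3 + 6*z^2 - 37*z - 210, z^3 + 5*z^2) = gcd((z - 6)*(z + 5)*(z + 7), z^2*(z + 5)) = z + 5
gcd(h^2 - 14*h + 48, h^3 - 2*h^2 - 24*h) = h - 6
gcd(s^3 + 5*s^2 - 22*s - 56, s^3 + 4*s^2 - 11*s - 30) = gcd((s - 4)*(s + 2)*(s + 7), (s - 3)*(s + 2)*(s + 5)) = s + 2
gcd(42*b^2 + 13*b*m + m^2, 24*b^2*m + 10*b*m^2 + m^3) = 6*b + m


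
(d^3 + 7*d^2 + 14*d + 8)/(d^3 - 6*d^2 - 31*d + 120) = (d^3 + 7*d^2 + 14*d + 8)/(d^3 - 6*d^2 - 31*d + 120)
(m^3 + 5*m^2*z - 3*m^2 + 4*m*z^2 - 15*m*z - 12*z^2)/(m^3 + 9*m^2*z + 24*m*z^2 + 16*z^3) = (m - 3)/(m + 4*z)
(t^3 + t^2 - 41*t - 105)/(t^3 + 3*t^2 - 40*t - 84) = (t^3 + t^2 - 41*t - 105)/(t^3 + 3*t^2 - 40*t - 84)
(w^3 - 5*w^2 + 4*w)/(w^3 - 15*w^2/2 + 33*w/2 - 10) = 2*w/(2*w - 5)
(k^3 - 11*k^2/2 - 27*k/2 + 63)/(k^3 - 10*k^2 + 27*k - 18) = (k + 7/2)/(k - 1)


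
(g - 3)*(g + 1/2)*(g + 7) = g^3 + 9*g^2/2 - 19*g - 21/2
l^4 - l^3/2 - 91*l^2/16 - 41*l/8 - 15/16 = (l - 3)*(l + 1/4)*(l + 1)*(l + 5/4)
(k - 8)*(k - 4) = k^2 - 12*k + 32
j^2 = j^2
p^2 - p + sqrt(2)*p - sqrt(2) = (p - 1)*(p + sqrt(2))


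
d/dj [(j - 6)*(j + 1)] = 2*j - 5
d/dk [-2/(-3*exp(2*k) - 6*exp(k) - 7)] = -12*(exp(k) + 1)*exp(k)/(3*exp(2*k) + 6*exp(k) + 7)^2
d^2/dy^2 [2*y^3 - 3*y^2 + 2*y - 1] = 12*y - 6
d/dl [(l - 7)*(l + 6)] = 2*l - 1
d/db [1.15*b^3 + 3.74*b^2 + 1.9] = b*(3.45*b + 7.48)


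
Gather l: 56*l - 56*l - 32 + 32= 0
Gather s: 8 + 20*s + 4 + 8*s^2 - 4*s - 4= 8*s^2 + 16*s + 8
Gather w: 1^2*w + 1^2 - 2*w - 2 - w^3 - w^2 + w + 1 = -w^3 - w^2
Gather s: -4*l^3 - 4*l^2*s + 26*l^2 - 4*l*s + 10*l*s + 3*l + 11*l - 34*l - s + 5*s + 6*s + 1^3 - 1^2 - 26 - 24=-4*l^3 + 26*l^2 - 20*l + s*(-4*l^2 + 6*l + 10) - 50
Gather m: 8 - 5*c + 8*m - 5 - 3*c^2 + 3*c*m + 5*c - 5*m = -3*c^2 + m*(3*c + 3) + 3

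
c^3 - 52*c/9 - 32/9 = (c - 8/3)*(c + 2/3)*(c + 2)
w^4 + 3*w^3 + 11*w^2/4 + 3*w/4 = w*(w + 1/2)*(w + 1)*(w + 3/2)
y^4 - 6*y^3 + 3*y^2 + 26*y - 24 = (y - 4)*(y - 3)*(y - 1)*(y + 2)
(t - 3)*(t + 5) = t^2 + 2*t - 15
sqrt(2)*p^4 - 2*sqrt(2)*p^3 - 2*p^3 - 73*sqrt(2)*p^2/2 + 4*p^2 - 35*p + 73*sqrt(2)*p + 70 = (p - 2)*(p - 5*sqrt(2))*(p + 7*sqrt(2)/2)*(sqrt(2)*p + 1)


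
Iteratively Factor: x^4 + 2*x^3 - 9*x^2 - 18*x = (x + 3)*(x^3 - x^2 - 6*x) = x*(x + 3)*(x^2 - x - 6) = x*(x - 3)*(x + 3)*(x + 2)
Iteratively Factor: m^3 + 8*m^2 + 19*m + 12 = (m + 4)*(m^2 + 4*m + 3) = (m + 1)*(m + 4)*(m + 3)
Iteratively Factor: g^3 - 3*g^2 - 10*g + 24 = (g - 2)*(g^2 - g - 12) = (g - 4)*(g - 2)*(g + 3)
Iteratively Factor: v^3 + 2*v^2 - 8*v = (v)*(v^2 + 2*v - 8) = v*(v + 4)*(v - 2)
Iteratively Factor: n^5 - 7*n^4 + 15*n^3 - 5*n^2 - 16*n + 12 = (n - 1)*(n^4 - 6*n^3 + 9*n^2 + 4*n - 12) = (n - 2)*(n - 1)*(n^3 - 4*n^2 + n + 6) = (n - 2)^2*(n - 1)*(n^2 - 2*n - 3) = (n - 3)*(n - 2)^2*(n - 1)*(n + 1)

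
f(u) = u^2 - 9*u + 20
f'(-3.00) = -15.00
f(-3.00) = 56.00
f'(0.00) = -9.00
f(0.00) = 20.00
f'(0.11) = -8.78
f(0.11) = 19.02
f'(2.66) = -3.68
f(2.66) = 3.14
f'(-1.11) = -11.22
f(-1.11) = 31.22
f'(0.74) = -7.52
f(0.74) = 13.89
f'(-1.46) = -11.92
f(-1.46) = 35.27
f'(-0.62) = -10.24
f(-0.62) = 25.96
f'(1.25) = -6.50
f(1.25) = 10.31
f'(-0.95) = -10.90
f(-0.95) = 29.45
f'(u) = 2*u - 9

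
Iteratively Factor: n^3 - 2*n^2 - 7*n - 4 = (n - 4)*(n^2 + 2*n + 1) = (n - 4)*(n + 1)*(n + 1)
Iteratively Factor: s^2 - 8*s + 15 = (s - 3)*(s - 5)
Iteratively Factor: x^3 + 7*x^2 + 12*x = (x + 3)*(x^2 + 4*x) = x*(x + 3)*(x + 4)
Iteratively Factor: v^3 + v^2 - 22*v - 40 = (v + 4)*(v^2 - 3*v - 10) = (v + 2)*(v + 4)*(v - 5)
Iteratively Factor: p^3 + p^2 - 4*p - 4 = (p - 2)*(p^2 + 3*p + 2) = (p - 2)*(p + 1)*(p + 2)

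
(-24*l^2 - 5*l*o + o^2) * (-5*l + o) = 120*l^3 + l^2*o - 10*l*o^2 + o^3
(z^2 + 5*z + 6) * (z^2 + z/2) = z^4 + 11*z^3/2 + 17*z^2/2 + 3*z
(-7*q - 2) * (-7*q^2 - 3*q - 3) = 49*q^3 + 35*q^2 + 27*q + 6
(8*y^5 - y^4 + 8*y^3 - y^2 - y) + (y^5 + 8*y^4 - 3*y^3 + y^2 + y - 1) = 9*y^5 + 7*y^4 + 5*y^3 - 1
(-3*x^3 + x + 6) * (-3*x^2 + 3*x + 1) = 9*x^5 - 9*x^4 - 6*x^3 - 15*x^2 + 19*x + 6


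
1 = 1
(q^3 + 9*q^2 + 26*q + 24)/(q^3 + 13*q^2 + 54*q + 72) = (q + 2)/(q + 6)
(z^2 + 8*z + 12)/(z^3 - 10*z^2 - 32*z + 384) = (z + 2)/(z^2 - 16*z + 64)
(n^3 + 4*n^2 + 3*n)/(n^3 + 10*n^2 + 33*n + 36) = n*(n + 1)/(n^2 + 7*n + 12)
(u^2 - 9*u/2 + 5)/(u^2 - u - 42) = (-u^2 + 9*u/2 - 5)/(-u^2 + u + 42)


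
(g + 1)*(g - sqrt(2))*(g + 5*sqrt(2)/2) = g^3 + g^2 + 3*sqrt(2)*g^2/2 - 5*g + 3*sqrt(2)*g/2 - 5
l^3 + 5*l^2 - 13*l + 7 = (l - 1)^2*(l + 7)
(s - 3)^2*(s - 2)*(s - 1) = s^4 - 9*s^3 + 29*s^2 - 39*s + 18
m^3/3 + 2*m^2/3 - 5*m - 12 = (m/3 + 1)*(m - 4)*(m + 3)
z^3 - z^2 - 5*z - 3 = (z - 3)*(z + 1)^2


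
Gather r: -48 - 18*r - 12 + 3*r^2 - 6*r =3*r^2 - 24*r - 60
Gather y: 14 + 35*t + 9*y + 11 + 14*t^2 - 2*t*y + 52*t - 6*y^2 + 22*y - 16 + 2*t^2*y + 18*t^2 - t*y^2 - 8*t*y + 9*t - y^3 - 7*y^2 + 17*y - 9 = 32*t^2 + 96*t - y^3 + y^2*(-t - 13) + y*(2*t^2 - 10*t + 48)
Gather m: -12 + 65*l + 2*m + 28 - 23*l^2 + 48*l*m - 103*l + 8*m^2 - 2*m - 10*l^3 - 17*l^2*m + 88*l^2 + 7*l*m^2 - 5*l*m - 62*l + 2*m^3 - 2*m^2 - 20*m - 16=-10*l^3 + 65*l^2 - 100*l + 2*m^3 + m^2*(7*l + 6) + m*(-17*l^2 + 43*l - 20)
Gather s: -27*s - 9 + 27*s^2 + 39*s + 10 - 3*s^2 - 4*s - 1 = 24*s^2 + 8*s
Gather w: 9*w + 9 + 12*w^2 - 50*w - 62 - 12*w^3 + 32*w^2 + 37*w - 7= -12*w^3 + 44*w^2 - 4*w - 60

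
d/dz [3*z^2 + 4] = 6*z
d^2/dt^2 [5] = 0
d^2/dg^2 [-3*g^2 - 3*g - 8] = -6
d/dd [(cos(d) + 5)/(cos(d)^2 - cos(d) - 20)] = (cos(d)^2 + 10*cos(d) + 15)*sin(d)/(sin(d)^2 + cos(d) + 19)^2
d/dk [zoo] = 0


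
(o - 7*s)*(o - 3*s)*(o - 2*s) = o^3 - 12*o^2*s + 41*o*s^2 - 42*s^3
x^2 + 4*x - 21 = (x - 3)*(x + 7)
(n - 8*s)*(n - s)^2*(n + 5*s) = n^4 - 5*n^3*s - 33*n^2*s^2 + 77*n*s^3 - 40*s^4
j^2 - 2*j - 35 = (j - 7)*(j + 5)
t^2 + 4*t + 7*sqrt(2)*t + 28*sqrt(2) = (t + 4)*(t + 7*sqrt(2))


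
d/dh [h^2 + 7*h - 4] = 2*h + 7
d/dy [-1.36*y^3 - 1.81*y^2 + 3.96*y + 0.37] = -4.08*y^2 - 3.62*y + 3.96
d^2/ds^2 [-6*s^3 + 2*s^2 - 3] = 4 - 36*s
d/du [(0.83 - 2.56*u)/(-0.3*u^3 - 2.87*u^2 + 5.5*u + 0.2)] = (-1.536*u^3 - 6.6002*u^2 + 4.7642*u - 5.077)/(0.09*u^6 + 1.722*u^5 + 4.9369*u^4 - 31.69*u^3 + 29.102*u^2 + 2.2*u + 0.04)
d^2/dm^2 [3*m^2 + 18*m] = 6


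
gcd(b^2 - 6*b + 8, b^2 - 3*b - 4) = b - 4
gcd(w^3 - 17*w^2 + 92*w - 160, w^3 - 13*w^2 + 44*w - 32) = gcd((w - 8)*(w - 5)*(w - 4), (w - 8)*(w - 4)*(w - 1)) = w^2 - 12*w + 32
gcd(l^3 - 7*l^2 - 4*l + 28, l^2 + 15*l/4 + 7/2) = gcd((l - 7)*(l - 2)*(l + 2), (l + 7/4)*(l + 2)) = l + 2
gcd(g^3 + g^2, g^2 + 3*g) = g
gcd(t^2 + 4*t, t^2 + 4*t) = t^2 + 4*t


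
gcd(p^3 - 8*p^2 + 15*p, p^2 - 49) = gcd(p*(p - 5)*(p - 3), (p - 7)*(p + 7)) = 1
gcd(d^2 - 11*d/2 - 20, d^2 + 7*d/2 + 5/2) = d + 5/2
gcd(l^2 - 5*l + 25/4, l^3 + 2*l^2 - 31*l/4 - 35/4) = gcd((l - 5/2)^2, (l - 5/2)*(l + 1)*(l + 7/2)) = l - 5/2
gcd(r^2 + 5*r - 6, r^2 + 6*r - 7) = r - 1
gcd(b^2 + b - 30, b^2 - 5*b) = b - 5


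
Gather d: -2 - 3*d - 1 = -3*d - 3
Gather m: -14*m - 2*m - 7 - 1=-16*m - 8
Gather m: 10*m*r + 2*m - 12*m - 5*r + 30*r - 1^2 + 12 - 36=m*(10*r - 10) + 25*r - 25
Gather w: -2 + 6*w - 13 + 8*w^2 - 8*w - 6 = 8*w^2 - 2*w - 21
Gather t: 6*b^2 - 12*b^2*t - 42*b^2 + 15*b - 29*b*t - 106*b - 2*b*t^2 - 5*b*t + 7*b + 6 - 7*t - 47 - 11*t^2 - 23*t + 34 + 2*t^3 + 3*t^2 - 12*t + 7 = -36*b^2 - 84*b + 2*t^3 + t^2*(-2*b - 8) + t*(-12*b^2 - 34*b - 42)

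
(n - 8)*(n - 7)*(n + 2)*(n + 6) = n^4 - 7*n^3 - 52*n^2 + 268*n + 672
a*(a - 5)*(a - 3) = a^3 - 8*a^2 + 15*a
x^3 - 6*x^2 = x^2*(x - 6)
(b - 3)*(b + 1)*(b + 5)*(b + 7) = b^4 + 10*b^3 + 8*b^2 - 106*b - 105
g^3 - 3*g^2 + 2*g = g*(g - 2)*(g - 1)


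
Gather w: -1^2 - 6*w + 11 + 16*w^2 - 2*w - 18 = 16*w^2 - 8*w - 8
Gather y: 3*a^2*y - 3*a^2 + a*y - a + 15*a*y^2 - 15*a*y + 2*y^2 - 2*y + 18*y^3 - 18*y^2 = -3*a^2 - a + 18*y^3 + y^2*(15*a - 16) + y*(3*a^2 - 14*a - 2)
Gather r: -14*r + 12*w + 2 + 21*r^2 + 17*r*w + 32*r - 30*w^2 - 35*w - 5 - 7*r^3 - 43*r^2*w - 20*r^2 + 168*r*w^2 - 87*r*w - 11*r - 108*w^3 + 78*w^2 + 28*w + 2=-7*r^3 + r^2*(1 - 43*w) + r*(168*w^2 - 70*w + 7) - 108*w^3 + 48*w^2 + 5*w - 1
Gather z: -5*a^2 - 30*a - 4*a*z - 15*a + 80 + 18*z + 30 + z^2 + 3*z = -5*a^2 - 45*a + z^2 + z*(21 - 4*a) + 110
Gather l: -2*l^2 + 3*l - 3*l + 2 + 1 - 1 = 2 - 2*l^2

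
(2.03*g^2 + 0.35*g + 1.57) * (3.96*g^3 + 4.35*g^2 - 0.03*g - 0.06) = 8.0388*g^5 + 10.2165*g^4 + 7.6788*g^3 + 6.6972*g^2 - 0.0681*g - 0.0942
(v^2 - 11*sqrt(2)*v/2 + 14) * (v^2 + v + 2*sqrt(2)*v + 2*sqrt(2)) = v^4 - 7*sqrt(2)*v^3/2 + v^3 - 8*v^2 - 7*sqrt(2)*v^2/2 - 8*v + 28*sqrt(2)*v + 28*sqrt(2)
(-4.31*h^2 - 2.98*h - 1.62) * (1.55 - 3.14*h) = 13.5334*h^3 + 2.6767*h^2 + 0.4678*h - 2.511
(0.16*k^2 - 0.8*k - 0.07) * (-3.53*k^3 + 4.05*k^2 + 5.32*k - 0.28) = -0.5648*k^5 + 3.472*k^4 - 2.1417*k^3 - 4.5843*k^2 - 0.1484*k + 0.0196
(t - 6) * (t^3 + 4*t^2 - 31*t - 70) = t^4 - 2*t^3 - 55*t^2 + 116*t + 420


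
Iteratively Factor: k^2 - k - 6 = (k - 3)*(k + 2)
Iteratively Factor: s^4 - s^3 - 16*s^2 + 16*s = (s - 4)*(s^3 + 3*s^2 - 4*s) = (s - 4)*(s - 1)*(s^2 + 4*s) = (s - 4)*(s - 1)*(s + 4)*(s)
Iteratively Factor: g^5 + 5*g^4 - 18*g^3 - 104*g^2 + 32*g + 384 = (g + 4)*(g^4 + g^3 - 22*g^2 - 16*g + 96) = (g - 4)*(g + 4)*(g^3 + 5*g^2 - 2*g - 24) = (g - 4)*(g - 2)*(g + 4)*(g^2 + 7*g + 12) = (g - 4)*(g - 2)*(g + 3)*(g + 4)*(g + 4)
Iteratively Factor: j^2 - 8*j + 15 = (j - 3)*(j - 5)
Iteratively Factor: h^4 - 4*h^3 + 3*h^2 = (h)*(h^3 - 4*h^2 + 3*h) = h^2*(h^2 - 4*h + 3) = h^2*(h - 3)*(h - 1)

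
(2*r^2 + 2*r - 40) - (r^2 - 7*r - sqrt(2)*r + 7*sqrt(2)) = r^2 + sqrt(2)*r + 9*r - 40 - 7*sqrt(2)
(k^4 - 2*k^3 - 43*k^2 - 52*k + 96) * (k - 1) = k^5 - 3*k^4 - 41*k^3 - 9*k^2 + 148*k - 96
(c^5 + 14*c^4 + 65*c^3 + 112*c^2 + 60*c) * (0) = 0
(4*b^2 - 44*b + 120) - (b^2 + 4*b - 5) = 3*b^2 - 48*b + 125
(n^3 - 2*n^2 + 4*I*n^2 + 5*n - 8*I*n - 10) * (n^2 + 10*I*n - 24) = n^5 - 2*n^4 + 14*I*n^4 - 59*n^3 - 28*I*n^3 + 118*n^2 - 46*I*n^2 - 120*n + 92*I*n + 240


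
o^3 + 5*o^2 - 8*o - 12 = (o - 2)*(o + 1)*(o + 6)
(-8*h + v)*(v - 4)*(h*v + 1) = -8*h^2*v^2 + 32*h^2*v + h*v^3 - 4*h*v^2 - 8*h*v + 32*h + v^2 - 4*v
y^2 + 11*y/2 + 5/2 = (y + 1/2)*(y + 5)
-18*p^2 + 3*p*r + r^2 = (-3*p + r)*(6*p + r)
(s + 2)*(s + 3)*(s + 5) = s^3 + 10*s^2 + 31*s + 30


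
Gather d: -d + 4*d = 3*d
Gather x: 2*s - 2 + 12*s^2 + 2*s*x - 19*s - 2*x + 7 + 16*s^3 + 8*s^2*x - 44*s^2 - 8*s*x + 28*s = 16*s^3 - 32*s^2 + 11*s + x*(8*s^2 - 6*s - 2) + 5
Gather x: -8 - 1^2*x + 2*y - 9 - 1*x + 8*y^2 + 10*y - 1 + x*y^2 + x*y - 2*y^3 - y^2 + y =x*(y^2 + y - 2) - 2*y^3 + 7*y^2 + 13*y - 18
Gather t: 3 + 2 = 5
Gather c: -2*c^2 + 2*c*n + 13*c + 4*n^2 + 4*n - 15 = -2*c^2 + c*(2*n + 13) + 4*n^2 + 4*n - 15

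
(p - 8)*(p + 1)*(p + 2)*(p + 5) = p^4 - 47*p^2 - 126*p - 80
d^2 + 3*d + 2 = (d + 1)*(d + 2)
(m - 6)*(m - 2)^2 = m^3 - 10*m^2 + 28*m - 24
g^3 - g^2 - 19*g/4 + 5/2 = (g - 5/2)*(g - 1/2)*(g + 2)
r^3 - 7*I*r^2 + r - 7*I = (r - 7*I)*(r - I)*(r + I)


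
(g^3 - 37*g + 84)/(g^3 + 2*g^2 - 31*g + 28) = (g - 3)/(g - 1)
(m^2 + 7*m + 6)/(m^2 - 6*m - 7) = (m + 6)/(m - 7)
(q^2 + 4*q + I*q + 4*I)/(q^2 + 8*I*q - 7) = (q + 4)/(q + 7*I)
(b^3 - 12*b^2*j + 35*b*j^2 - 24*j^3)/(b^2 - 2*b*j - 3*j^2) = (b^2 - 9*b*j + 8*j^2)/(b + j)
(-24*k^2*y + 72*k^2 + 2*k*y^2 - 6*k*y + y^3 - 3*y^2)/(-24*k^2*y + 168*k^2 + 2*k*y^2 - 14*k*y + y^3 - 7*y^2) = (y - 3)/(y - 7)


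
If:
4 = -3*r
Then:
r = -4/3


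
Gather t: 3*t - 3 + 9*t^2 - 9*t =9*t^2 - 6*t - 3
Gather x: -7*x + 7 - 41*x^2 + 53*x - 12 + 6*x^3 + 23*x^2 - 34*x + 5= 6*x^3 - 18*x^2 + 12*x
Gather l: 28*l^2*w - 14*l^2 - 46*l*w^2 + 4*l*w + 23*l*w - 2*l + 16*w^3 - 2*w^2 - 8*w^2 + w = l^2*(28*w - 14) + l*(-46*w^2 + 27*w - 2) + 16*w^3 - 10*w^2 + w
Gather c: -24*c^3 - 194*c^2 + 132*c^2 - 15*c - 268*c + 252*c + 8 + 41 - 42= -24*c^3 - 62*c^2 - 31*c + 7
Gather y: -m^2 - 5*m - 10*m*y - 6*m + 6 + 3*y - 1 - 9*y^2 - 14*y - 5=-m^2 - 11*m - 9*y^2 + y*(-10*m - 11)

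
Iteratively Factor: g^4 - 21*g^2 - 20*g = (g)*(g^3 - 21*g - 20) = g*(g + 1)*(g^2 - g - 20) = g*(g - 5)*(g + 1)*(g + 4)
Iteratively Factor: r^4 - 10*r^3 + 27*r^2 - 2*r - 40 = (r - 5)*(r^3 - 5*r^2 + 2*r + 8) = (r - 5)*(r - 2)*(r^2 - 3*r - 4) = (r - 5)*(r - 4)*(r - 2)*(r + 1)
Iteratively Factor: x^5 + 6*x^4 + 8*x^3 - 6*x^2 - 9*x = (x + 1)*(x^4 + 5*x^3 + 3*x^2 - 9*x) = x*(x + 1)*(x^3 + 5*x^2 + 3*x - 9) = x*(x - 1)*(x + 1)*(x^2 + 6*x + 9) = x*(x - 1)*(x + 1)*(x + 3)*(x + 3)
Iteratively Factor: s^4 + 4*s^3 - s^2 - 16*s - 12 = (s + 2)*(s^3 + 2*s^2 - 5*s - 6) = (s + 2)*(s + 3)*(s^2 - s - 2) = (s + 1)*(s + 2)*(s + 3)*(s - 2)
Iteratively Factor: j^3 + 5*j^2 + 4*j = (j + 4)*(j^2 + j) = j*(j + 4)*(j + 1)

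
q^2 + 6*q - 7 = (q - 1)*(q + 7)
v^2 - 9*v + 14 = (v - 7)*(v - 2)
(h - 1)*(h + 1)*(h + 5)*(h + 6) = h^4 + 11*h^3 + 29*h^2 - 11*h - 30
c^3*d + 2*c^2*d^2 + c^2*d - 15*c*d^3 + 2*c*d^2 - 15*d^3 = (c - 3*d)*(c + 5*d)*(c*d + d)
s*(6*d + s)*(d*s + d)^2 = 6*d^3*s^3 + 12*d^3*s^2 + 6*d^3*s + d^2*s^4 + 2*d^2*s^3 + d^2*s^2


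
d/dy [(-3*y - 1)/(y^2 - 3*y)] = (3*y^2 + 2*y - 3)/(y^2*(y^2 - 6*y + 9))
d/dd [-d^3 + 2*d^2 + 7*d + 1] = -3*d^2 + 4*d + 7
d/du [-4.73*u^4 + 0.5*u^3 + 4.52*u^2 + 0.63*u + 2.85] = -18.92*u^3 + 1.5*u^2 + 9.04*u + 0.63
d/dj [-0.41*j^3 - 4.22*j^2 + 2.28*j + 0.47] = -1.23*j^2 - 8.44*j + 2.28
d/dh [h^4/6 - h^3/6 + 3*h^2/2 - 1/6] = h*(4*h^2 - 3*h + 18)/6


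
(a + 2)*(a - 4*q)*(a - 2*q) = a^3 - 6*a^2*q + 2*a^2 + 8*a*q^2 - 12*a*q + 16*q^2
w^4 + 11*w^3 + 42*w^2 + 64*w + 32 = (w + 1)*(w + 2)*(w + 4)^2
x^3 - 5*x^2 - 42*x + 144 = (x - 8)*(x - 3)*(x + 6)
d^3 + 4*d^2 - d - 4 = (d - 1)*(d + 1)*(d + 4)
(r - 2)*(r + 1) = r^2 - r - 2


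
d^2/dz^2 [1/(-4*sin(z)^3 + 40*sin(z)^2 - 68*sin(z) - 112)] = (9*sin(z)^5 - 119*sin(z)^4 + 541*sin(z)^3 - 1143*sin(z)^2 + 1850*sin(z) - 1138)/(4*(sin(z) - 7)^3*(sin(z) - 4)^3*(sin(z) + 1)^2)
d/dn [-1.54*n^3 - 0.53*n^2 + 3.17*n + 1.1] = -4.62*n^2 - 1.06*n + 3.17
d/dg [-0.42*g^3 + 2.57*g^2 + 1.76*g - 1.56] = -1.26*g^2 + 5.14*g + 1.76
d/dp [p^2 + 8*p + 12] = 2*p + 8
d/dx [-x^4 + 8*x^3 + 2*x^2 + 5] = 4*x*(-x^2 + 6*x + 1)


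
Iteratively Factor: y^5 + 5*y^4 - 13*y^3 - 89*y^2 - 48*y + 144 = (y - 4)*(y^4 + 9*y^3 + 23*y^2 + 3*y - 36) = (y - 4)*(y - 1)*(y^3 + 10*y^2 + 33*y + 36) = (y - 4)*(y - 1)*(y + 3)*(y^2 + 7*y + 12) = (y - 4)*(y - 1)*(y + 3)^2*(y + 4)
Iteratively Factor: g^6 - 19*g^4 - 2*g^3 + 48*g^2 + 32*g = (g + 1)*(g^5 - g^4 - 18*g^3 + 16*g^2 + 32*g) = (g - 4)*(g + 1)*(g^4 + 3*g^3 - 6*g^2 - 8*g) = g*(g - 4)*(g + 1)*(g^3 + 3*g^2 - 6*g - 8) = g*(g - 4)*(g + 1)^2*(g^2 + 2*g - 8) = g*(g - 4)*(g + 1)^2*(g + 4)*(g - 2)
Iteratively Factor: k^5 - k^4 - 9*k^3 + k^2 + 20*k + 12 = (k + 2)*(k^4 - 3*k^3 - 3*k^2 + 7*k + 6) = (k + 1)*(k + 2)*(k^3 - 4*k^2 + k + 6) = (k - 2)*(k + 1)*(k + 2)*(k^2 - 2*k - 3) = (k - 2)*(k + 1)^2*(k + 2)*(k - 3)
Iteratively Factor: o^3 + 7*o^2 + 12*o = (o + 4)*(o^2 + 3*o) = (o + 3)*(o + 4)*(o)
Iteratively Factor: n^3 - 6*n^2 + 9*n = (n - 3)*(n^2 - 3*n) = n*(n - 3)*(n - 3)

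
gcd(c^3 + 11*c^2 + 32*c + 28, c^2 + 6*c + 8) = c + 2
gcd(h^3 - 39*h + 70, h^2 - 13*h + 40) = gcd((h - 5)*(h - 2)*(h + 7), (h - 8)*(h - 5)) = h - 5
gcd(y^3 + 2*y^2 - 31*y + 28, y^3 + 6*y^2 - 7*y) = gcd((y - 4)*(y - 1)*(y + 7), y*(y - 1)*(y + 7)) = y^2 + 6*y - 7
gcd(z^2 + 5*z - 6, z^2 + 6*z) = z + 6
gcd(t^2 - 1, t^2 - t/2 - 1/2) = t - 1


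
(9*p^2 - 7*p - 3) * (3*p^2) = 27*p^4 - 21*p^3 - 9*p^2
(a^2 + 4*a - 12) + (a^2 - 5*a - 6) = 2*a^2 - a - 18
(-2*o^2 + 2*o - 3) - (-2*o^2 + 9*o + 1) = -7*o - 4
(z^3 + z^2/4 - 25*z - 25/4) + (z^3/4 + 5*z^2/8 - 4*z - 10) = 5*z^3/4 + 7*z^2/8 - 29*z - 65/4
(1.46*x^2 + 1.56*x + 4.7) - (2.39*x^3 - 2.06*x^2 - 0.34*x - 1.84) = -2.39*x^3 + 3.52*x^2 + 1.9*x + 6.54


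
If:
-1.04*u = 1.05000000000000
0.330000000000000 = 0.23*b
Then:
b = 1.43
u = -1.01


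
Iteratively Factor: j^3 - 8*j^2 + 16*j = (j - 4)*(j^2 - 4*j) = j*(j - 4)*(j - 4)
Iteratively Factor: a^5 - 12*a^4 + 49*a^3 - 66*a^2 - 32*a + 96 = (a - 4)*(a^4 - 8*a^3 + 17*a^2 + 2*a - 24) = (a - 4)*(a - 2)*(a^3 - 6*a^2 + 5*a + 12) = (a - 4)*(a - 3)*(a - 2)*(a^2 - 3*a - 4) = (a - 4)*(a - 3)*(a - 2)*(a + 1)*(a - 4)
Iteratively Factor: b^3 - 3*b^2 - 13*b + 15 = (b + 3)*(b^2 - 6*b + 5) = (b - 5)*(b + 3)*(b - 1)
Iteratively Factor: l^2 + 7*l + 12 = (l + 4)*(l + 3)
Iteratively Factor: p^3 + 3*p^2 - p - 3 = (p - 1)*(p^2 + 4*p + 3) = (p - 1)*(p + 3)*(p + 1)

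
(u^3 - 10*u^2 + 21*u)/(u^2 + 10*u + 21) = u*(u^2 - 10*u + 21)/(u^2 + 10*u + 21)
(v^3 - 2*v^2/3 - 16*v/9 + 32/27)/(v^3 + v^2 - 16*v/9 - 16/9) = (v - 2/3)/(v + 1)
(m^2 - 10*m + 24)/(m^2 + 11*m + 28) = (m^2 - 10*m + 24)/(m^2 + 11*m + 28)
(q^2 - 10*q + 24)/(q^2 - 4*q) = (q - 6)/q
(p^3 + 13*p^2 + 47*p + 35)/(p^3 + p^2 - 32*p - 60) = (p^2 + 8*p + 7)/(p^2 - 4*p - 12)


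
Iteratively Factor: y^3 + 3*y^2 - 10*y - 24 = (y + 4)*(y^2 - y - 6) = (y + 2)*(y + 4)*(y - 3)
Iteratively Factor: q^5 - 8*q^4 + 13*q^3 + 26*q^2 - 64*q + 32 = (q - 1)*(q^4 - 7*q^3 + 6*q^2 + 32*q - 32) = (q - 1)^2*(q^3 - 6*q^2 + 32) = (q - 1)^2*(q + 2)*(q^2 - 8*q + 16) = (q - 4)*(q - 1)^2*(q + 2)*(q - 4)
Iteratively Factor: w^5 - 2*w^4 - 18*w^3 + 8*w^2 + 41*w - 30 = (w + 3)*(w^4 - 5*w^3 - 3*w^2 + 17*w - 10) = (w - 1)*(w + 3)*(w^3 - 4*w^2 - 7*w + 10) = (w - 5)*(w - 1)*(w + 3)*(w^2 + w - 2) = (w - 5)*(w - 1)*(w + 2)*(w + 3)*(w - 1)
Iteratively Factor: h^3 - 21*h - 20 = (h - 5)*(h^2 + 5*h + 4) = (h - 5)*(h + 4)*(h + 1)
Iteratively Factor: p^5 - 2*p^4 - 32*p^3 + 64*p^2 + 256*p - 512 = (p - 4)*(p^4 + 2*p^3 - 24*p^2 - 32*p + 128) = (p - 4)^2*(p^3 + 6*p^2 - 32) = (p - 4)^2*(p + 4)*(p^2 + 2*p - 8) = (p - 4)^2*(p - 2)*(p + 4)*(p + 4)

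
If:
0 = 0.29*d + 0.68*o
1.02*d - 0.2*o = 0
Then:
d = 0.00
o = 0.00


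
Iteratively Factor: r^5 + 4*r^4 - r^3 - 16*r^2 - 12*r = (r)*(r^4 + 4*r^3 - r^2 - 16*r - 12) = r*(r + 1)*(r^3 + 3*r^2 - 4*r - 12) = r*(r + 1)*(r + 2)*(r^2 + r - 6) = r*(r + 1)*(r + 2)*(r + 3)*(r - 2)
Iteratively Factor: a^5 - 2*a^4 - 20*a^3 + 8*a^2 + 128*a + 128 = (a + 2)*(a^4 - 4*a^3 - 12*a^2 + 32*a + 64) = (a - 4)*(a + 2)*(a^3 - 12*a - 16) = (a - 4)*(a + 2)^2*(a^2 - 2*a - 8) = (a - 4)*(a + 2)^3*(a - 4)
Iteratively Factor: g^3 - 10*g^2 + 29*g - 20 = (g - 4)*(g^2 - 6*g + 5) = (g - 4)*(g - 1)*(g - 5)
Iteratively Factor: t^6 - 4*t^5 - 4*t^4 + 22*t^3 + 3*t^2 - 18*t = (t - 3)*(t^5 - t^4 - 7*t^3 + t^2 + 6*t) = t*(t - 3)*(t^4 - t^3 - 7*t^2 + t + 6) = t*(t - 3)^2*(t^3 + 2*t^2 - t - 2) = t*(t - 3)^2*(t + 1)*(t^2 + t - 2) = t*(t - 3)^2*(t + 1)*(t + 2)*(t - 1)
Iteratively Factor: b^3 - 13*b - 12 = (b + 3)*(b^2 - 3*b - 4) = (b - 4)*(b + 3)*(b + 1)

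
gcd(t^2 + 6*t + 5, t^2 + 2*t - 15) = t + 5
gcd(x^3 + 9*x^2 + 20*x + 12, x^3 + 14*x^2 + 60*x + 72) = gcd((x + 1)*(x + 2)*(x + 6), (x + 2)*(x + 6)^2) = x^2 + 8*x + 12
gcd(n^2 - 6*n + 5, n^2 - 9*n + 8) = n - 1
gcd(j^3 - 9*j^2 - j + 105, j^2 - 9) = j + 3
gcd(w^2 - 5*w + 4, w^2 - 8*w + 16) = w - 4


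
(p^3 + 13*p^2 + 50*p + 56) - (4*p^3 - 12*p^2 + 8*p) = -3*p^3 + 25*p^2 + 42*p + 56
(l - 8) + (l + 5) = 2*l - 3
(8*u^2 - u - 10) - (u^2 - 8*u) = 7*u^2 + 7*u - 10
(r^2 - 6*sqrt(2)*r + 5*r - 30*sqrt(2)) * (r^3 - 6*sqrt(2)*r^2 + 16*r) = r^5 - 12*sqrt(2)*r^4 + 5*r^4 - 60*sqrt(2)*r^3 + 88*r^3 - 96*sqrt(2)*r^2 + 440*r^2 - 480*sqrt(2)*r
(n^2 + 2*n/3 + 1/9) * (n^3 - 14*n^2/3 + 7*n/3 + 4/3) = n^5 - 4*n^4 - 2*n^3/3 + 64*n^2/27 + 31*n/27 + 4/27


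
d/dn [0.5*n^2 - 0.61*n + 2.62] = 1.0*n - 0.61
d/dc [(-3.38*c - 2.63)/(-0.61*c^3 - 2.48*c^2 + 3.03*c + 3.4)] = (2.0618*c^3 + 8.3824*c^2 - 10.2414*c - (3.38*c + 2.63)*(1.83*c^2 + 4.96*c - 3.03) - 11.492)/(0.61*c^3 + 2.48*c^2 - 3.03*c - 3.4)^2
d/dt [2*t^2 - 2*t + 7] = 4*t - 2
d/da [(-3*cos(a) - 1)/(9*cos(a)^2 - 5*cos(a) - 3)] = (27*sin(a)^2 - 18*cos(a) - 31)*sin(a)/(-9*cos(a)^2 + 5*cos(a) + 3)^2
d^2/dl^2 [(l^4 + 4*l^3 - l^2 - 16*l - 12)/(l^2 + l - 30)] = 2*(l^6 + 3*l^5 - 87*l^4 - 131*l^3 + 4914*l^2 + 9324*l - 1752)/(l^6 + 3*l^5 - 87*l^4 - 179*l^3 + 2610*l^2 + 2700*l - 27000)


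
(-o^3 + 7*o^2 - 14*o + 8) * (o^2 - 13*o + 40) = -o^5 + 20*o^4 - 145*o^3 + 470*o^2 - 664*o + 320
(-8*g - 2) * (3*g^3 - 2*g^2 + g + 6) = -24*g^4 + 10*g^3 - 4*g^2 - 50*g - 12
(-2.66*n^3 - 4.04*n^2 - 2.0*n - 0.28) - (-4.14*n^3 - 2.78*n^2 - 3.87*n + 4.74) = 1.48*n^3 - 1.26*n^2 + 1.87*n - 5.02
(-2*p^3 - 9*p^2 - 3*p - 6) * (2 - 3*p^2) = 6*p^5 + 27*p^4 + 5*p^3 - 6*p - 12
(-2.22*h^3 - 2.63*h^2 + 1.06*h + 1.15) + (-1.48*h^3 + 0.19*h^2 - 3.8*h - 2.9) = -3.7*h^3 - 2.44*h^2 - 2.74*h - 1.75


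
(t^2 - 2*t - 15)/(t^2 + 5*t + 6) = (t - 5)/(t + 2)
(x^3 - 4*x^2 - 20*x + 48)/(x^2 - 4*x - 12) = (x^2 + 2*x - 8)/(x + 2)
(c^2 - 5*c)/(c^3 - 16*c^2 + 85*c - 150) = c/(c^2 - 11*c + 30)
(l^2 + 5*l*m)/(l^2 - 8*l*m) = (l + 5*m)/(l - 8*m)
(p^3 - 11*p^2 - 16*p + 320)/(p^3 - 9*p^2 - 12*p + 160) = (p^2 - 3*p - 40)/(p^2 - p - 20)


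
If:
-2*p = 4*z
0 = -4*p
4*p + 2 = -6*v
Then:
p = 0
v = -1/3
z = 0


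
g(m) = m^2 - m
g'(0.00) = -1.00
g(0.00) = 0.00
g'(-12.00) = -25.00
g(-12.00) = 156.00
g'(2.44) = 3.88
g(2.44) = 3.51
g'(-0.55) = -2.10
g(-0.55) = 0.85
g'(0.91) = 0.82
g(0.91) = -0.08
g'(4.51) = 8.02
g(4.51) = 15.83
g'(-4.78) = -10.56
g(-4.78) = 27.63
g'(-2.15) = -5.30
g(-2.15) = 6.77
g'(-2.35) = -5.70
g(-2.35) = 7.87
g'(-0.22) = -1.44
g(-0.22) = 0.27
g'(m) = 2*m - 1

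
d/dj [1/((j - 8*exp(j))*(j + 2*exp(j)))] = (-(j - 8*exp(j))*(2*exp(j) + 1) + (j + 2*exp(j))*(8*exp(j) - 1))/((j - 8*exp(j))^2*(j + 2*exp(j))^2)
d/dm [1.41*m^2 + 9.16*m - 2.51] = 2.82*m + 9.16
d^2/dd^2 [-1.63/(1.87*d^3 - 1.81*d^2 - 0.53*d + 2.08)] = ((18.2886*d - 5.9006)*(1.87*d^3 - 1.81*d^2 - 0.53*d + 2.08) - 1.63*(-11.22*d^2 + 7.24*d + 1.06)*(-5.61*d^2 + 3.62*d + 0.53))/(1.87*d^3 - 1.81*d^2 - 0.53*d + 2.08)^3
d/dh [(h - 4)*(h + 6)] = 2*h + 2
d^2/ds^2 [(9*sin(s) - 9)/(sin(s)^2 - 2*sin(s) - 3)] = 9*(-sin(s)^4 + 3*sin(s)^3 - 25*sin(s)^2 + 41*sin(s) - 26)/((sin(s) - 3)^3*(sin(s) + 1)^2)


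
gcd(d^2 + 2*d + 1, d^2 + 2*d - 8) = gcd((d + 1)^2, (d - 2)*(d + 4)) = 1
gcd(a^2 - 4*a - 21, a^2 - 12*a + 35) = a - 7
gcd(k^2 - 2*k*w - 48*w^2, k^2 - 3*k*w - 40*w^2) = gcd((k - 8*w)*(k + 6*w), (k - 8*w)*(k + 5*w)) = -k + 8*w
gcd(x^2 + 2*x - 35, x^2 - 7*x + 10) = x - 5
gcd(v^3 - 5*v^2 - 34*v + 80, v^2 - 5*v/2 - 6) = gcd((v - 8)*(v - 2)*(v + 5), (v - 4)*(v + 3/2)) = 1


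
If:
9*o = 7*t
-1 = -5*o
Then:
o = 1/5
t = 9/35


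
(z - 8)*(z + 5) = z^2 - 3*z - 40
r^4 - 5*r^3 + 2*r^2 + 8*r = r*(r - 4)*(r - 2)*(r + 1)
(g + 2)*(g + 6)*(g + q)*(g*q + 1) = g^4*q + g^3*q^2 + 8*g^3*q + g^3 + 8*g^2*q^2 + 13*g^2*q + 8*g^2 + 12*g*q^2 + 8*g*q + 12*g + 12*q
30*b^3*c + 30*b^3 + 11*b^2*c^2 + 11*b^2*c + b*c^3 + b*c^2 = (5*b + c)*(6*b + c)*(b*c + b)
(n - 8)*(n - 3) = n^2 - 11*n + 24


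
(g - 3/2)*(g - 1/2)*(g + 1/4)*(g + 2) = g^4 + g^3/4 - 13*g^2/4 + 11*g/16 + 3/8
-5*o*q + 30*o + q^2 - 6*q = (-5*o + q)*(q - 6)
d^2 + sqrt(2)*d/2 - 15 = (d - 5*sqrt(2)/2)*(d + 3*sqrt(2))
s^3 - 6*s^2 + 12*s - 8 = (s - 2)^3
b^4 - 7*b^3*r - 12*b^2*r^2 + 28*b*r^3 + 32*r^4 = (b - 8*r)*(b - 2*r)*(b + r)*(b + 2*r)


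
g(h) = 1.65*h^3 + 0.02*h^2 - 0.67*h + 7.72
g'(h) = 4.95*h^2 + 0.04*h - 0.67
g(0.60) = 7.68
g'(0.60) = 1.14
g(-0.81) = 7.40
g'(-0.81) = 2.55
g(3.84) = 98.87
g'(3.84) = 72.47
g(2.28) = 25.85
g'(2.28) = 25.15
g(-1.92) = -2.60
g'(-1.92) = 17.50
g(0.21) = 7.60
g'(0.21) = -0.44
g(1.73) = 15.16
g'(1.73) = 14.21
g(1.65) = 14.08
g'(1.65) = 12.87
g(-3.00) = -34.64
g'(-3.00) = 43.76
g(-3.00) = -34.64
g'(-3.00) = 43.76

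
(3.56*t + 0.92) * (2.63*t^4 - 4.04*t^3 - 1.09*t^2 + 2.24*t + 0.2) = 9.3628*t^5 - 11.9628*t^4 - 7.5972*t^3 + 6.9716*t^2 + 2.7728*t + 0.184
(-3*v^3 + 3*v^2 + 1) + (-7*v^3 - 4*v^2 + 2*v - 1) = -10*v^3 - v^2 + 2*v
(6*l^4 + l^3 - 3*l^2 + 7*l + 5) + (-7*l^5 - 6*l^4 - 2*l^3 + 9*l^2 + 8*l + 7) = -7*l^5 - l^3 + 6*l^2 + 15*l + 12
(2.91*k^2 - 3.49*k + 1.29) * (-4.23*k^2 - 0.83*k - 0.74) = -12.3093*k^4 + 12.3474*k^3 - 4.7134*k^2 + 1.5119*k - 0.9546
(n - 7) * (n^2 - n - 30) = n^3 - 8*n^2 - 23*n + 210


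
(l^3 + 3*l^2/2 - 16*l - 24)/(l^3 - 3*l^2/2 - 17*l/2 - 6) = (l + 4)/(l + 1)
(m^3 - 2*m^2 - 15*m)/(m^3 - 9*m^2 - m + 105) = m/(m - 7)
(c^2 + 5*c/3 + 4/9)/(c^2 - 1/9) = (3*c + 4)/(3*c - 1)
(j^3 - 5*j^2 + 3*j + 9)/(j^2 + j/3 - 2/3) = 3*(j^2 - 6*j + 9)/(3*j - 2)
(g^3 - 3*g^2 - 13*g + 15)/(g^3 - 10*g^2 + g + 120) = (g - 1)/(g - 8)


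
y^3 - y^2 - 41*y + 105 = (y - 5)*(y - 3)*(y + 7)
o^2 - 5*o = o*(o - 5)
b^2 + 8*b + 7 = (b + 1)*(b + 7)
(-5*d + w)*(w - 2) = -5*d*w + 10*d + w^2 - 2*w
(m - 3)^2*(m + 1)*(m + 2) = m^4 - 3*m^3 - 7*m^2 + 15*m + 18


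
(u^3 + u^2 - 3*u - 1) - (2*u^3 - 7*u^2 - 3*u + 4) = -u^3 + 8*u^2 - 5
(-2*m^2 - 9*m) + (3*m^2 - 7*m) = m^2 - 16*m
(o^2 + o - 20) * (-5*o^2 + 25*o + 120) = -5*o^4 + 20*o^3 + 245*o^2 - 380*o - 2400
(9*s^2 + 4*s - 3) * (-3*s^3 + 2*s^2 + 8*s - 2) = -27*s^5 + 6*s^4 + 89*s^3 + 8*s^2 - 32*s + 6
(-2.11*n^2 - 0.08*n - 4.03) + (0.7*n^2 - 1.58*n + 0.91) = -1.41*n^2 - 1.66*n - 3.12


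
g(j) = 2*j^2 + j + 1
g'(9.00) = 37.00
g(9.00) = 172.00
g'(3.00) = 13.00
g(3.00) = 22.00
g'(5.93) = 24.72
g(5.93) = 77.26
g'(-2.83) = -10.32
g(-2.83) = 14.19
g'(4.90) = 20.60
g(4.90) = 53.92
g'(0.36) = 2.44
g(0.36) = 1.62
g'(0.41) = 2.64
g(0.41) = 1.75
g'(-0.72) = -1.88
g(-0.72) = 1.32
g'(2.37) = 10.48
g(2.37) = 14.60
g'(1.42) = 6.68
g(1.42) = 6.45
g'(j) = 4*j + 1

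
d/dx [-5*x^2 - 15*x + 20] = -10*x - 15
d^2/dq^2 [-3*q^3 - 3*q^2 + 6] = -18*q - 6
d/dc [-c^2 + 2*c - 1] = 2 - 2*c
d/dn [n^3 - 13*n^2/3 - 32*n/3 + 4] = 3*n^2 - 26*n/3 - 32/3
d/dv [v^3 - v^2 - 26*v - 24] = 3*v^2 - 2*v - 26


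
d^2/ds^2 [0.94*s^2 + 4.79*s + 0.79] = 1.88000000000000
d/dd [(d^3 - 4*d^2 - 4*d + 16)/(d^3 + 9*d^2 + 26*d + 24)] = (13*d^2 + 8*d - 128)/(d^4 + 14*d^3 + 73*d^2 + 168*d + 144)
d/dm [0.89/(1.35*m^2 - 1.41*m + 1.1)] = (1.2549 - 2.403*m)/(1.35*m^2 - 1.41*m + 1.1)^2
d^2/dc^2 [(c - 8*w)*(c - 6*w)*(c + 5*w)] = 6*c - 18*w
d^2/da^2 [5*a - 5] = 0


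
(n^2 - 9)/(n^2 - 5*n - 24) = (n - 3)/(n - 8)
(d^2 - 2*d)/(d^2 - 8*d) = (d - 2)/(d - 8)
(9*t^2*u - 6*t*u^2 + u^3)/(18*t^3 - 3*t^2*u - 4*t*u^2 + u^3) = u/(2*t + u)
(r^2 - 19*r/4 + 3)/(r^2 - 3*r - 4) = (r - 3/4)/(r + 1)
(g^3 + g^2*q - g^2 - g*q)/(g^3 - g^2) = (g + q)/g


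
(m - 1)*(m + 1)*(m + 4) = m^3 + 4*m^2 - m - 4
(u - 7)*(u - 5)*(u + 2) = u^3 - 10*u^2 + 11*u + 70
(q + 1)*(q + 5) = q^2 + 6*q + 5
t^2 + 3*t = t*(t + 3)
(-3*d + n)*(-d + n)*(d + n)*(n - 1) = 3*d^3*n - 3*d^3 - d^2*n^2 + d^2*n - 3*d*n^3 + 3*d*n^2 + n^4 - n^3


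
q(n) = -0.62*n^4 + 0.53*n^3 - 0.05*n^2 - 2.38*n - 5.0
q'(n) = -2.48*n^3 + 1.59*n^2 - 0.1*n - 2.38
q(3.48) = -82.48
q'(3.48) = -87.99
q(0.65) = -6.53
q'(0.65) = -2.45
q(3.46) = -80.74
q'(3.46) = -86.42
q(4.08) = -151.35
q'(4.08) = -144.76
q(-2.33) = -24.70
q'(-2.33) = 37.86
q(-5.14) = -498.82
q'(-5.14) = 376.92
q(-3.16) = -76.52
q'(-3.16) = 92.07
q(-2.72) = -43.50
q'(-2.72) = 59.56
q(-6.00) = -910.52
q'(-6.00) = 591.14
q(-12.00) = -13755.80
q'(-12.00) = 4513.22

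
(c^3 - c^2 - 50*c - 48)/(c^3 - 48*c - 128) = (c^2 + 7*c + 6)/(c^2 + 8*c + 16)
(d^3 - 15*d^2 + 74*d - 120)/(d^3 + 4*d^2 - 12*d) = (d^3 - 15*d^2 + 74*d - 120)/(d*(d^2 + 4*d - 12))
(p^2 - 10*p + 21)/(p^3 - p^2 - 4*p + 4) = (p^2 - 10*p + 21)/(p^3 - p^2 - 4*p + 4)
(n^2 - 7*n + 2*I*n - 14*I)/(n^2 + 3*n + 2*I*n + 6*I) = (n - 7)/(n + 3)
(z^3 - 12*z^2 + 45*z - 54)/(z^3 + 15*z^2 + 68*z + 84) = (z^3 - 12*z^2 + 45*z - 54)/(z^3 + 15*z^2 + 68*z + 84)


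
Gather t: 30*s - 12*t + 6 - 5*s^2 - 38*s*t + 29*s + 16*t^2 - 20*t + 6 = -5*s^2 + 59*s + 16*t^2 + t*(-38*s - 32) + 12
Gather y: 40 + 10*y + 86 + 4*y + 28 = 14*y + 154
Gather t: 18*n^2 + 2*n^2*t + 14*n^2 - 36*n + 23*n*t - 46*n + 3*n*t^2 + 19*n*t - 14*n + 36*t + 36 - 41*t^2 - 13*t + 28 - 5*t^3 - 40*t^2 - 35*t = 32*n^2 - 96*n - 5*t^3 + t^2*(3*n - 81) + t*(2*n^2 + 42*n - 12) + 64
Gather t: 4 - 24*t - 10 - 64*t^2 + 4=-64*t^2 - 24*t - 2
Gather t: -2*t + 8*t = 6*t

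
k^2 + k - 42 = (k - 6)*(k + 7)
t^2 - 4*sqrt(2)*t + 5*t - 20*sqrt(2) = (t + 5)*(t - 4*sqrt(2))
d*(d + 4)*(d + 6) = d^3 + 10*d^2 + 24*d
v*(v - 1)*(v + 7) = v^3 + 6*v^2 - 7*v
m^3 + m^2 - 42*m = m*(m - 6)*(m + 7)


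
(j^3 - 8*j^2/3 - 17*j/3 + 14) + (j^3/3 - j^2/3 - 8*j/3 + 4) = 4*j^3/3 - 3*j^2 - 25*j/3 + 18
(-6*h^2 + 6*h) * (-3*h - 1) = 18*h^3 - 12*h^2 - 6*h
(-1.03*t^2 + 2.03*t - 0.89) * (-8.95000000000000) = 9.2185*t^2 - 18.1685*t + 7.9655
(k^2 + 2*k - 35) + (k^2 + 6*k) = 2*k^2 + 8*k - 35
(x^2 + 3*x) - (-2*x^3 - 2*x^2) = 2*x^3 + 3*x^2 + 3*x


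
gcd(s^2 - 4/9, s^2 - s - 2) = 1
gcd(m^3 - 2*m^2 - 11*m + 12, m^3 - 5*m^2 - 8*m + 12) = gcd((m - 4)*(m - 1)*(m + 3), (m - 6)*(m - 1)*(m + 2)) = m - 1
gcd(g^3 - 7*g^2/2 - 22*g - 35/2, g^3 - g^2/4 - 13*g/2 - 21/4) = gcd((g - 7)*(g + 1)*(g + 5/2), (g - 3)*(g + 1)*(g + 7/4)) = g + 1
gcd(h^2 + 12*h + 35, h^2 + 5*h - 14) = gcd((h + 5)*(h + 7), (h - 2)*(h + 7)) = h + 7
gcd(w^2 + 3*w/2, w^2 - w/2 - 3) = w + 3/2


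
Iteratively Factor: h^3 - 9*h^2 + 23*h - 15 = (h - 5)*(h^2 - 4*h + 3) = (h - 5)*(h - 1)*(h - 3)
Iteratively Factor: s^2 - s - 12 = (s - 4)*(s + 3)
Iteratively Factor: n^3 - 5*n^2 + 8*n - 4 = (n - 2)*(n^2 - 3*n + 2) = (n - 2)*(n - 1)*(n - 2)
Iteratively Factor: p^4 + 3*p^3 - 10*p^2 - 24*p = (p + 2)*(p^3 + p^2 - 12*p) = p*(p + 2)*(p^2 + p - 12) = p*(p + 2)*(p + 4)*(p - 3)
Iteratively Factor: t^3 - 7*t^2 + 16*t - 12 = (t - 2)*(t^2 - 5*t + 6) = (t - 3)*(t - 2)*(t - 2)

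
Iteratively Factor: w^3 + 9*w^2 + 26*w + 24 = (w + 2)*(w^2 + 7*w + 12) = (w + 2)*(w + 4)*(w + 3)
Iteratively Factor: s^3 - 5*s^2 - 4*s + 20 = (s - 5)*(s^2 - 4) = (s - 5)*(s - 2)*(s + 2)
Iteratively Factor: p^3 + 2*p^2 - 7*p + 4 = (p + 4)*(p^2 - 2*p + 1) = (p - 1)*(p + 4)*(p - 1)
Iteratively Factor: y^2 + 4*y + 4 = (y + 2)*(y + 2)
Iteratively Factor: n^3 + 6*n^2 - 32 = (n + 4)*(n^2 + 2*n - 8) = (n - 2)*(n + 4)*(n + 4)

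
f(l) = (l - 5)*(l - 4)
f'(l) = 2*l - 9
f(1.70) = 7.59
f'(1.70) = -5.60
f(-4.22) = 75.79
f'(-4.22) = -17.44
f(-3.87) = 69.81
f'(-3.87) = -16.74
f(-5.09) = 91.72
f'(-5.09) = -19.18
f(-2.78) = 52.75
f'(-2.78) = -14.56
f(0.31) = 17.31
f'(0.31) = -8.38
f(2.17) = 5.18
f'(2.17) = -4.66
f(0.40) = 16.56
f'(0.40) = -8.20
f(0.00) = 20.00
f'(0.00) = -9.00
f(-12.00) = 272.00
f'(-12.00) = -33.00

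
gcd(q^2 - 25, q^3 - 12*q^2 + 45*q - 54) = 1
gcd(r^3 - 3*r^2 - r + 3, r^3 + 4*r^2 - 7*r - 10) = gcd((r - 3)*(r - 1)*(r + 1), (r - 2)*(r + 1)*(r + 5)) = r + 1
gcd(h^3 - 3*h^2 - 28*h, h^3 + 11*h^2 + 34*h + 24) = h + 4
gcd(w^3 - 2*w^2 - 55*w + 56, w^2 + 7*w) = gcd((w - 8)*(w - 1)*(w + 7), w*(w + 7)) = w + 7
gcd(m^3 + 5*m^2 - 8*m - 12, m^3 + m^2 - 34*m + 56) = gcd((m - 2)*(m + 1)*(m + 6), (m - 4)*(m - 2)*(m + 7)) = m - 2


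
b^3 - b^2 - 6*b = b*(b - 3)*(b + 2)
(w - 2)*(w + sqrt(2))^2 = w^3 - 2*w^2 + 2*sqrt(2)*w^2 - 4*sqrt(2)*w + 2*w - 4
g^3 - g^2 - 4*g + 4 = (g - 2)*(g - 1)*(g + 2)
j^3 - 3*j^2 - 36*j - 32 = (j - 8)*(j + 1)*(j + 4)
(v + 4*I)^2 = v^2 + 8*I*v - 16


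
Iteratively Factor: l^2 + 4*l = (l)*(l + 4)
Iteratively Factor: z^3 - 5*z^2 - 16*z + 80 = (z - 4)*(z^2 - z - 20) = (z - 4)*(z + 4)*(z - 5)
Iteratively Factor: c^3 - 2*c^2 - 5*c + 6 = (c - 3)*(c^2 + c - 2) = (c - 3)*(c - 1)*(c + 2)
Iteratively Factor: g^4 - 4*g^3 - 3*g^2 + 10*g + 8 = (g + 1)*(g^3 - 5*g^2 + 2*g + 8) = (g - 4)*(g + 1)*(g^2 - g - 2) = (g - 4)*(g + 1)^2*(g - 2)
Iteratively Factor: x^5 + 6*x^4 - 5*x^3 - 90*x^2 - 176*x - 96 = (x + 2)*(x^4 + 4*x^3 - 13*x^2 - 64*x - 48) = (x - 4)*(x + 2)*(x^3 + 8*x^2 + 19*x + 12) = (x - 4)*(x + 2)*(x + 4)*(x^2 + 4*x + 3) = (x - 4)*(x + 1)*(x + 2)*(x + 4)*(x + 3)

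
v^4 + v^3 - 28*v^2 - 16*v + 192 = (v - 4)*(v - 3)*(v + 4)^2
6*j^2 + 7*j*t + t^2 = (j + t)*(6*j + t)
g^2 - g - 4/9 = (g - 4/3)*(g + 1/3)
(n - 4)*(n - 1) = n^2 - 5*n + 4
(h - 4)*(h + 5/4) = h^2 - 11*h/4 - 5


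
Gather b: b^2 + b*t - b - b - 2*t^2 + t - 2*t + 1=b^2 + b*(t - 2) - 2*t^2 - t + 1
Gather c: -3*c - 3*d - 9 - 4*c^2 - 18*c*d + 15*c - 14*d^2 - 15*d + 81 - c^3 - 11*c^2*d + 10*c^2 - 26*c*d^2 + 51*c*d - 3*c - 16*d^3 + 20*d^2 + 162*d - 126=-c^3 + c^2*(6 - 11*d) + c*(-26*d^2 + 33*d + 9) - 16*d^3 + 6*d^2 + 144*d - 54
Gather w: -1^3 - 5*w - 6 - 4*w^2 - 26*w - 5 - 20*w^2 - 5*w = -24*w^2 - 36*w - 12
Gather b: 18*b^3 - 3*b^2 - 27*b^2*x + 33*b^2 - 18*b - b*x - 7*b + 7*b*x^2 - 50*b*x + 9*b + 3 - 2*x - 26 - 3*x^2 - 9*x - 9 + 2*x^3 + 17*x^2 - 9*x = 18*b^3 + b^2*(30 - 27*x) + b*(7*x^2 - 51*x - 16) + 2*x^3 + 14*x^2 - 20*x - 32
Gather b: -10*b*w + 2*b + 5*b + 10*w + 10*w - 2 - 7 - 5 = b*(7 - 10*w) + 20*w - 14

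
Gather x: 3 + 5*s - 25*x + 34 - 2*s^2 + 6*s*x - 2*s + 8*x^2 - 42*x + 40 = -2*s^2 + 3*s + 8*x^2 + x*(6*s - 67) + 77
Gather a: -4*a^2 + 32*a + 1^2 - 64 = -4*a^2 + 32*a - 63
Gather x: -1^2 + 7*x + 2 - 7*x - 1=0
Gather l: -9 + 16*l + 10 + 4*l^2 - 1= 4*l^2 + 16*l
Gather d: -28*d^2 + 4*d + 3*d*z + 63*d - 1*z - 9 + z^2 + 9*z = -28*d^2 + d*(3*z + 67) + z^2 + 8*z - 9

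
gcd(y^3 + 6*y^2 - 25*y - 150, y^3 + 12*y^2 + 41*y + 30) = y^2 + 11*y + 30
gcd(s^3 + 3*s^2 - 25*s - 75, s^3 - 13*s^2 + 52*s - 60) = s - 5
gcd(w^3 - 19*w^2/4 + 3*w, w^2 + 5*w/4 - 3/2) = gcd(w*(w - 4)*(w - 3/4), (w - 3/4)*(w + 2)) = w - 3/4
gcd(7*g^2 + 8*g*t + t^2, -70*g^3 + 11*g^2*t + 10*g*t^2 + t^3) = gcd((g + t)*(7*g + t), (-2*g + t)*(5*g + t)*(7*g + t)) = 7*g + t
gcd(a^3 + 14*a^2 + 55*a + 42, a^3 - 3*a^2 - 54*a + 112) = a + 7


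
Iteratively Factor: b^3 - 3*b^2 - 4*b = (b - 4)*(b^2 + b) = (b - 4)*(b + 1)*(b)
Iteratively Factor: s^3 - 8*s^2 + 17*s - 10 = (s - 5)*(s^2 - 3*s + 2) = (s - 5)*(s - 2)*(s - 1)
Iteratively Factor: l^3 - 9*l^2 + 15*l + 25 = (l - 5)*(l^2 - 4*l - 5) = (l - 5)*(l + 1)*(l - 5)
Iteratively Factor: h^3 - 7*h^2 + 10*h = (h - 2)*(h^2 - 5*h) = h*(h - 2)*(h - 5)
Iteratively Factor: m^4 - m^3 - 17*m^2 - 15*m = (m + 1)*(m^3 - 2*m^2 - 15*m) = (m - 5)*(m + 1)*(m^2 + 3*m) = (m - 5)*(m + 1)*(m + 3)*(m)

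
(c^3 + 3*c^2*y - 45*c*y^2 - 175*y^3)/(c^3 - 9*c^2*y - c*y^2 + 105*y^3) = (-c^2 - 10*c*y - 25*y^2)/(-c^2 + 2*c*y + 15*y^2)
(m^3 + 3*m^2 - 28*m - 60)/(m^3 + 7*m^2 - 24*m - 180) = (m + 2)/(m + 6)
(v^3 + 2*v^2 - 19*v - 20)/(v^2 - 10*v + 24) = (v^2 + 6*v + 5)/(v - 6)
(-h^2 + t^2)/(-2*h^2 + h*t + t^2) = (h + t)/(2*h + t)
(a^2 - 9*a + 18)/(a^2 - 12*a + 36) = (a - 3)/(a - 6)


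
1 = 1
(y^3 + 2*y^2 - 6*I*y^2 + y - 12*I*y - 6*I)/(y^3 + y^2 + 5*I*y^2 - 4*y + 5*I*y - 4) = (y^2 + y*(1 - 6*I) - 6*I)/(y^2 + 5*I*y - 4)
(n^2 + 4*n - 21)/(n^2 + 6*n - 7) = (n - 3)/(n - 1)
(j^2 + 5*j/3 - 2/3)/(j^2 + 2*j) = (j - 1/3)/j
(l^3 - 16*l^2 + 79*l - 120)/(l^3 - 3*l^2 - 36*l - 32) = (l^2 - 8*l + 15)/(l^2 + 5*l + 4)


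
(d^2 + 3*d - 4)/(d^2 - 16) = (d - 1)/(d - 4)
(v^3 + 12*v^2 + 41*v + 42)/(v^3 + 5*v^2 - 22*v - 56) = (v + 3)/(v - 4)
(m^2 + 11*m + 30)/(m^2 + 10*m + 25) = (m + 6)/(m + 5)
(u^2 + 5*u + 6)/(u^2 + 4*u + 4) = (u + 3)/(u + 2)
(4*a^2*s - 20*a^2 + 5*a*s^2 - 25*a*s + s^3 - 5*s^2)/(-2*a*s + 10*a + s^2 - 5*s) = (4*a^2 + 5*a*s + s^2)/(-2*a + s)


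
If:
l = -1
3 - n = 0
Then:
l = -1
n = 3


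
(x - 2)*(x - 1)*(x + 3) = x^3 - 7*x + 6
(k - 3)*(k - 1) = k^2 - 4*k + 3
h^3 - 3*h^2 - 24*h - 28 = (h - 7)*(h + 2)^2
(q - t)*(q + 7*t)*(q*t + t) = q^3*t + 6*q^2*t^2 + q^2*t - 7*q*t^3 + 6*q*t^2 - 7*t^3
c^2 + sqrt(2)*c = c*(c + sqrt(2))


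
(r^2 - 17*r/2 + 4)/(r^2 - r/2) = (r - 8)/r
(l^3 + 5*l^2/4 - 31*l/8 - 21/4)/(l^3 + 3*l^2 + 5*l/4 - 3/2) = (4*l^2 - l - 14)/(2*(2*l^2 + 3*l - 2))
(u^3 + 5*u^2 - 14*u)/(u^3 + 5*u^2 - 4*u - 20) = u*(u + 7)/(u^2 + 7*u + 10)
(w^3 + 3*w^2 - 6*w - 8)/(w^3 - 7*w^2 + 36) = (w^3 + 3*w^2 - 6*w - 8)/(w^3 - 7*w^2 + 36)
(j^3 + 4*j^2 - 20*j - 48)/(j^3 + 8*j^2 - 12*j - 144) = (j + 2)/(j + 6)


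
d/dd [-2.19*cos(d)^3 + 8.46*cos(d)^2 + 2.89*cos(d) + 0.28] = (6.57*cos(d)^2 - 16.92*cos(d) - 2.89)*sin(d)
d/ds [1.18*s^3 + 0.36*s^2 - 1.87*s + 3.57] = 3.54*s^2 + 0.72*s - 1.87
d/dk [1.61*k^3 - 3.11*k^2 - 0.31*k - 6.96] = 4.83*k^2 - 6.22*k - 0.31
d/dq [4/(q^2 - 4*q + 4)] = 8*(2 - q)/(q^2 - 4*q + 4)^2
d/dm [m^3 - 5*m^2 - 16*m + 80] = 3*m^2 - 10*m - 16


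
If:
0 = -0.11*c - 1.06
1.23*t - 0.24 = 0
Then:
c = -9.64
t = 0.20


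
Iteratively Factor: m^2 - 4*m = (m)*(m - 4)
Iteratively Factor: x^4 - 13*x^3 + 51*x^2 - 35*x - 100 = (x - 5)*(x^3 - 8*x^2 + 11*x + 20) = (x - 5)^2*(x^2 - 3*x - 4) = (x - 5)^2*(x + 1)*(x - 4)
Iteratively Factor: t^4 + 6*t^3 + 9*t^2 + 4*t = (t + 4)*(t^3 + 2*t^2 + t) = (t + 1)*(t + 4)*(t^2 + t) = t*(t + 1)*(t + 4)*(t + 1)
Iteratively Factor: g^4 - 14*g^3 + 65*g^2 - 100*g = (g - 5)*(g^3 - 9*g^2 + 20*g) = (g - 5)*(g - 4)*(g^2 - 5*g) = (g - 5)^2*(g - 4)*(g)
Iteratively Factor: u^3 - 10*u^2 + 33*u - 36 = (u - 4)*(u^2 - 6*u + 9) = (u - 4)*(u - 3)*(u - 3)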